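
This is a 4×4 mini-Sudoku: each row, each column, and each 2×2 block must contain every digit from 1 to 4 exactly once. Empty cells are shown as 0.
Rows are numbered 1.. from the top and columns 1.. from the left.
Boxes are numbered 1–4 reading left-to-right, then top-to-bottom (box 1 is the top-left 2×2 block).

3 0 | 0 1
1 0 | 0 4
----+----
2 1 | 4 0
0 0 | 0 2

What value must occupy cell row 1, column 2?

Cell row 1, column 2 itself could take any of {2, 4} by direct elimination.
Consider where 4 can go in box 1.
row 2, column 2 is out (row 2 already has a 4).
So the only cell in box 1 that can hold 4 is row 1, column 2.
Therefore row 1, column 2 = 4.

4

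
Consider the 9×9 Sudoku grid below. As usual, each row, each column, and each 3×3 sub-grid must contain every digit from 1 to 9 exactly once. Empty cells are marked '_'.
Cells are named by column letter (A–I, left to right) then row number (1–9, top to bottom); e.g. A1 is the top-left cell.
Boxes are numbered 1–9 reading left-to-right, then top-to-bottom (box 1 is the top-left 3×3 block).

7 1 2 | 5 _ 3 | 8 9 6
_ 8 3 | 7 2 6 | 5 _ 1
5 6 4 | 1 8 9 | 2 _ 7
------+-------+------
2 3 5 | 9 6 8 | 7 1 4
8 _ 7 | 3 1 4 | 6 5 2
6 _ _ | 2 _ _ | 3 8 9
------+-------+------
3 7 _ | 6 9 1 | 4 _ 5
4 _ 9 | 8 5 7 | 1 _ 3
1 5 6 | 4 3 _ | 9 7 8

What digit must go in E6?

Row 6 already contains {2, 3, 6, 8, 9}.
Column E already contains {1, 2, 3, 5, 6, 8, 9}.
Its 3×3 block (box 5) already contains {1, 2, 3, 4, 6, 8, 9}.
The only value from 1–9 not eliminated is 7, so E6 = 7.

7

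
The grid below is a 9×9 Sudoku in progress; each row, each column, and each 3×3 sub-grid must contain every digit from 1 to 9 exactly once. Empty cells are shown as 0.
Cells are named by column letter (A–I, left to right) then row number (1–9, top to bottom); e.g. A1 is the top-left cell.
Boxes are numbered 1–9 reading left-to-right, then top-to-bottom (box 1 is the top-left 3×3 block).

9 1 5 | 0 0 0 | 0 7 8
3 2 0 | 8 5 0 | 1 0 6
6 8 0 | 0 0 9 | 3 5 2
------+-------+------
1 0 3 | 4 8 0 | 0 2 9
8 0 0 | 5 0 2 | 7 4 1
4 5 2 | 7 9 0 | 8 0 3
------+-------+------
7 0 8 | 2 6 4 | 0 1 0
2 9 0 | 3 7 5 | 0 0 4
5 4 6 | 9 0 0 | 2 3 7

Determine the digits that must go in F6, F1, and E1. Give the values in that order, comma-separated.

For F6:
  Consider where 1 can go in box 5.
  F4 is out (row 4 already has a 1).
  E5 is out (row 5 already has a 1).
  So the only cell in box 5 that can hold 1 is F6.
  So F6 = 1.
For F1:
  Consider where 3 can go in column F.
  F2 is out (row 2 already has a 3).
  F4 is out (row 4 already has a 3).
  F6 is out (row 6 already has a 3).
  F9 is out (row 9 already has a 3).
  So the only cell in column F that can hold 3 is F1.
  So F1 = 3.
For E1:
  Consider where 2 can go in box 2.
  D1 is out (column D already has a 2).
  F1 is out (column F already has a 2).
  F2 is out (row 2 already has a 2).
  D3 is out (row 3 already has a 2).
  E3 is out (row 3 already has a 2).
  So the only cell in box 2 that can hold 2 is E1.
  So E1 = 2.

1,3,2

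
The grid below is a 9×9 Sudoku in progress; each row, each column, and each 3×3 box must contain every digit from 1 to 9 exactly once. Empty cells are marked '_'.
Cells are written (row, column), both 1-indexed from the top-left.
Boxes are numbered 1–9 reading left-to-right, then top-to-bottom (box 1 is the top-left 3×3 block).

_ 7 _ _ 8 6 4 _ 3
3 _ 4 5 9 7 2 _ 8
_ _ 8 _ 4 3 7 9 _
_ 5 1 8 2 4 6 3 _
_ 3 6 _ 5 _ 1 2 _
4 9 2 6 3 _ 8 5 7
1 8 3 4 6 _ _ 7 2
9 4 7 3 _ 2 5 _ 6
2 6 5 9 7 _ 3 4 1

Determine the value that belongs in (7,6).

Row 7 already contains {1, 2, 3, 4, 6, 7, 8}.
Column 6 already contains {2, 3, 4, 6, 7}.
Its 3×3 block (box 8) already contains {2, 3, 4, 6, 7, 9}.
The only value from 1–9 not eliminated is 5, so (7,6) = 5.

5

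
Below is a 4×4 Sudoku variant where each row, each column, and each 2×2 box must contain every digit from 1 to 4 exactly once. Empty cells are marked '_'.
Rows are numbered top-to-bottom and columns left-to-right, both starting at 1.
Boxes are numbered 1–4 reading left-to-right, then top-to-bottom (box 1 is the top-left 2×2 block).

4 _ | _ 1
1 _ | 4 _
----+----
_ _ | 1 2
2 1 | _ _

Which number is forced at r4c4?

Cell r4c4 itself could take any of {3, 4} by direct elimination.
Consider where 4 can go in row 4.
r4c3 is out (column 3 already has a 4).
So the only cell in row 4 that can hold 4 is r4c4.
Therefore r4c4 = 4.

4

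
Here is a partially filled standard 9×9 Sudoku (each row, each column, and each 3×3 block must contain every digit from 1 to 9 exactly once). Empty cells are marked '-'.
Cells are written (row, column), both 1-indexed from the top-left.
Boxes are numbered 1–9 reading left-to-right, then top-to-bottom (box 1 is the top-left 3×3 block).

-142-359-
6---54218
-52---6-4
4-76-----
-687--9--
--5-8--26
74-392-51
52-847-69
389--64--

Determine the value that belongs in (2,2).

7

Cell (2,2) itself could take any of {3, 7, 9} by direct elimination.
Consider where 7 can go in box 1.
(1,1) is out (column 1 already has a 7).
(2,3) is out (column 3 already has a 7).
(3,1) is out (column 1 already has a 7).
So the only cell in box 1 that can hold 7 is (2,2).
Therefore (2,2) = 7.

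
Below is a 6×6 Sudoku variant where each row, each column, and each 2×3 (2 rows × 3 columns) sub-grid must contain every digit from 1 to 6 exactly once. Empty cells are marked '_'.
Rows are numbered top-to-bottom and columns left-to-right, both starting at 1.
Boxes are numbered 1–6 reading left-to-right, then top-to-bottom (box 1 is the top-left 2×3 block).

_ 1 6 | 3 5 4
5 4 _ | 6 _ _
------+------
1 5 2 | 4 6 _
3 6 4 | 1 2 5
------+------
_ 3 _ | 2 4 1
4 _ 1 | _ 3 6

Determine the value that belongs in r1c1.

2

Row 1 already contains {1, 3, 4, 5, 6}.
Column 1 already contains {1, 3, 4, 5}.
Its 2×3 block (box 1) already contains {1, 4, 5, 6}.
The only value from 1–6 not eliminated is 2, so r1c1 = 2.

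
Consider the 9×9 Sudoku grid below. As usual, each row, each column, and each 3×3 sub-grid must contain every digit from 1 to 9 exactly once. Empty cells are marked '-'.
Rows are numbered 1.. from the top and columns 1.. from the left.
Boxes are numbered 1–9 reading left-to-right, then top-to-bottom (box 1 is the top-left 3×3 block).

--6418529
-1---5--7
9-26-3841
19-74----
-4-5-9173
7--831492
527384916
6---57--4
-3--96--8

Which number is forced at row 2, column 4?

Cell row 2, column 4 itself could take any of {2, 9} by direct elimination.
Consider where 9 can go in box 2.
row 2, column 5 is out (column 5 already has a 9).
row 3, column 5 is out (row 3 already has a 9).
So the only cell in box 2 that can hold 9 is row 2, column 4.
Therefore row 2, column 4 = 9.

9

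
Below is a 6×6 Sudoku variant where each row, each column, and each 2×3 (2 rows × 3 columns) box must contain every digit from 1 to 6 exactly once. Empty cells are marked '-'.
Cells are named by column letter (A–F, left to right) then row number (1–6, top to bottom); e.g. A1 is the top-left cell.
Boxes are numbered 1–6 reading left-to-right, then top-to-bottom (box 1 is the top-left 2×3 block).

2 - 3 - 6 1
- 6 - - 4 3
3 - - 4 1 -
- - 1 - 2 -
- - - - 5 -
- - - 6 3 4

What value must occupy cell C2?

Row 2 already contains {3, 4, 6}.
Column C already contains {1, 3}.
Its 2×3 block (box 1) already contains {2, 3, 6}.
The only value from 1–6 not eliminated is 5, so C2 = 5.

5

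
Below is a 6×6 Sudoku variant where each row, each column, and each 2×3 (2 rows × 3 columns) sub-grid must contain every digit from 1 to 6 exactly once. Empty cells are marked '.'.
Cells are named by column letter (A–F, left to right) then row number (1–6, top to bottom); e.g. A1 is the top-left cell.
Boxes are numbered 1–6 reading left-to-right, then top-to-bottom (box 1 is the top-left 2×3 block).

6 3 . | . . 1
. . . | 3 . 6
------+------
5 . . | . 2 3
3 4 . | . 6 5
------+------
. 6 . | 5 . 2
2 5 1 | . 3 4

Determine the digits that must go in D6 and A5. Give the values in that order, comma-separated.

For D6:
  Row 6 already contains {1, 2, 3, 4, 5}.
  Column D already contains {3, 5}.
  Its 2×3 block (box 6) already contains {2, 3, 4, 5}.
  The only value from 1–6 not eliminated is 6, so D6 = 6.
For A5:
  Row 5 already contains {2, 5, 6}.
  Column A already contains {2, 3, 5, 6}.
  Its 2×3 block (box 5) already contains {1, 2, 5, 6}.
  The only value from 1–6 not eliminated is 4, so A5 = 4.

6,4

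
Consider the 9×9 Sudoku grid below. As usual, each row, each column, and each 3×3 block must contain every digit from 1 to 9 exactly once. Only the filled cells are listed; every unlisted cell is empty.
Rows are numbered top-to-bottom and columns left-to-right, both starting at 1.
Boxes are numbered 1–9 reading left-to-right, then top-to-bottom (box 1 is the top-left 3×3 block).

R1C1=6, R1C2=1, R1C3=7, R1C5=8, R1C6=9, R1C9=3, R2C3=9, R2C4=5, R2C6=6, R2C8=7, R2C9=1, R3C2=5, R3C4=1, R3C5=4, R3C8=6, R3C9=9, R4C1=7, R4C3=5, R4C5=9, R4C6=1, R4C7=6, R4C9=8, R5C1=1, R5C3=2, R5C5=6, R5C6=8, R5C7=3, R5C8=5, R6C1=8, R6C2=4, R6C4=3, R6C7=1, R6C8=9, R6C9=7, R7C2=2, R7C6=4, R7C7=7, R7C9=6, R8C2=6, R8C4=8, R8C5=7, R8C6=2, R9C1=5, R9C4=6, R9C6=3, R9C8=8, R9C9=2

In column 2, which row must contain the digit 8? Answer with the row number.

Consider where 8 can go in column 2.
R4C2 is out (row 4 already has a 8).
R5C2 is out (row 5 already has a 8).
R9C2 is out (row 9 already has a 8).
So the only cell in column 2 that can hold 8 is R2C2.
That is row 2.

2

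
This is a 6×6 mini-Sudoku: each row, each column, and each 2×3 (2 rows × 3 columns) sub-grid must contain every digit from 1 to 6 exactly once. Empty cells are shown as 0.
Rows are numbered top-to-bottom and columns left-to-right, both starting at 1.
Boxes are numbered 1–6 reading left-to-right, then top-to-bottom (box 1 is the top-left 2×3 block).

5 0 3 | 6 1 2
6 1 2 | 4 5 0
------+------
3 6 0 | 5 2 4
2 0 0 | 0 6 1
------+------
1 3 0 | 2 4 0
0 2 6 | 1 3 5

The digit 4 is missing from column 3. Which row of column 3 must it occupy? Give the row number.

Consider where 4 can go in column 3.
r3c3 is out (row 3 already has a 4).
r5c3 is out (row 5 already has a 4).
So the only cell in column 3 that can hold 4 is r4c3.
That is row 4.

4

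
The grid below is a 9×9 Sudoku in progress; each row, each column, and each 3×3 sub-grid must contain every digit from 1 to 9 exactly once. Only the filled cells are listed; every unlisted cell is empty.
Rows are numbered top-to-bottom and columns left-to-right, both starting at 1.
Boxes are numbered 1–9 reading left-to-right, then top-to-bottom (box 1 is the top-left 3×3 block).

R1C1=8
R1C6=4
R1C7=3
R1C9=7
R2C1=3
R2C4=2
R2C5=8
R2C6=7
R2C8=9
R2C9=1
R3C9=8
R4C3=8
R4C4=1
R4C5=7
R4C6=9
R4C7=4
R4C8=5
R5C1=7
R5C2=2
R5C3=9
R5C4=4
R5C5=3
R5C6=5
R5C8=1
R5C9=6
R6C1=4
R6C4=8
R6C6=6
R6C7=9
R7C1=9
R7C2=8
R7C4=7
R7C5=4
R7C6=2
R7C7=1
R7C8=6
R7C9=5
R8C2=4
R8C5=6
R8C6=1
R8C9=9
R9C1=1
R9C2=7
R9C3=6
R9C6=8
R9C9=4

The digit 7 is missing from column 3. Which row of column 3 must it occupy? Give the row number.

3

Consider where 7 can go in column 3.
R1C3 is out (row 1 already has a 7).
R2C3 is out (row 2 already has a 7).
R6C3 is out (box 4 already has a 7).
R7C3 is out (row 7 already has a 7).
R8C3 is out (box 7 already has a 7).
So the only cell in column 3 that can hold 7 is R3C3.
That is row 3.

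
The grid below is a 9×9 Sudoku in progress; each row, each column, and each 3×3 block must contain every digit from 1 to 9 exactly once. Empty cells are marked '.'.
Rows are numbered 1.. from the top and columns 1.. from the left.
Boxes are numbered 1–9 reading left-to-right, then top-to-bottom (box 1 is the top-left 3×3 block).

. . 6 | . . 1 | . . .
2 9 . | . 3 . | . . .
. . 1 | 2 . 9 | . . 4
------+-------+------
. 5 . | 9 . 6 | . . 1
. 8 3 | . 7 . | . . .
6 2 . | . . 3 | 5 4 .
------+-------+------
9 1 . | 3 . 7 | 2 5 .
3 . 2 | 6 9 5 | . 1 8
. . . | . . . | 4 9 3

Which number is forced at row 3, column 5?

6

Cell row 3, column 5 itself could take any of {5, 6, 8} by direct elimination.
Consider where 6 can go in box 2.
row 1, column 4 is out (row 1 already has a 6).
row 1, column 5 is out (row 1 already has a 6).
row 2, column 4 is out (column 4 already has a 6).
row 2, column 6 is out (column 6 already has a 6).
So the only cell in box 2 that can hold 6 is row 3, column 5.
Therefore row 3, column 5 = 6.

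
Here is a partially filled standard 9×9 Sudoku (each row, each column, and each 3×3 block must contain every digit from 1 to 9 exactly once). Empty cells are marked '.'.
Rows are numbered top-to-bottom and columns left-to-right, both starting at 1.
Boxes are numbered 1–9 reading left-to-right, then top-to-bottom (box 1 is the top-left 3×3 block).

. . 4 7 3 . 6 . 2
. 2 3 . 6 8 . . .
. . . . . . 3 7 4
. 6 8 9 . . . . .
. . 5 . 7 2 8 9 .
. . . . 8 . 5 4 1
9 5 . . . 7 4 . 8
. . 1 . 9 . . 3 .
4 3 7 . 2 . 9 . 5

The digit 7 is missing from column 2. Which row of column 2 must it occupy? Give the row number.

Consider where 7 can go in column 2.
r1c2 is out (row 1 already has a 7).
r3c2 is out (row 3 already has a 7).
r5c2 is out (row 5 already has a 7).
r8c2 is out (box 7 already has a 7).
So the only cell in column 2 that can hold 7 is r6c2.
That is row 6.

6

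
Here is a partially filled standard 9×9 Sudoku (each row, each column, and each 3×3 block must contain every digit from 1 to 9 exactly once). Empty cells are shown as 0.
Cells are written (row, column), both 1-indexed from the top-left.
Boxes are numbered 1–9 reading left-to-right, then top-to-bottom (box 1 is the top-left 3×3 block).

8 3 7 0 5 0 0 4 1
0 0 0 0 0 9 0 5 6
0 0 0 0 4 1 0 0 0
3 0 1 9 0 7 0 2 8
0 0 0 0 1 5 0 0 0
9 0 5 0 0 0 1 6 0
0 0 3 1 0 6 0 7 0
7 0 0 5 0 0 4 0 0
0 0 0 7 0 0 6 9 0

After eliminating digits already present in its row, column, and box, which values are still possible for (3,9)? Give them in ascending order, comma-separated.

2,3,7,9

Row 3 already contains {1, 4}.
Column 9 already contains {1, 6, 8}.
Its 3×3 block (box 3) already contains {1, 4, 5, 6}.
Removing those from 1–9 leaves {2, 3, 7, 9} as the candidates for (3,9).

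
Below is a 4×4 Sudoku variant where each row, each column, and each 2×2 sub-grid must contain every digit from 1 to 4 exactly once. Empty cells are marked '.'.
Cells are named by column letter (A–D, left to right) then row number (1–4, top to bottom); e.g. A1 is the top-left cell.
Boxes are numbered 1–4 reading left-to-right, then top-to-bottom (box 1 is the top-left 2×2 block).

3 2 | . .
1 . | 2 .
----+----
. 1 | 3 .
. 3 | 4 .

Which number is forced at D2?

Cell D2 itself could take any of {3, 4} by direct elimination.
Consider where 3 can go in box 2.
C1 is out (row 1 already has a 3).
D1 is out (row 1 already has a 3).
So the only cell in box 2 that can hold 3 is D2.
Therefore D2 = 3.

3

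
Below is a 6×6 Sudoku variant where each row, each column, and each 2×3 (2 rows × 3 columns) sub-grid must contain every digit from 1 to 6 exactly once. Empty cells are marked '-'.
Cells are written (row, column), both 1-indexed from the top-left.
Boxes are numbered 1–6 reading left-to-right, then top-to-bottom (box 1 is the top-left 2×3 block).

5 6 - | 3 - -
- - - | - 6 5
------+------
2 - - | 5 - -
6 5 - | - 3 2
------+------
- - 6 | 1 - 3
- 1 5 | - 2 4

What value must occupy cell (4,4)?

4

Row 4 already contains {2, 3, 5, 6}.
Column 4 already contains {1, 3, 5}.
Its 2×3 block (box 4) already contains {2, 3, 5}.
The only value from 1–6 not eliminated is 4, so (4,4) = 4.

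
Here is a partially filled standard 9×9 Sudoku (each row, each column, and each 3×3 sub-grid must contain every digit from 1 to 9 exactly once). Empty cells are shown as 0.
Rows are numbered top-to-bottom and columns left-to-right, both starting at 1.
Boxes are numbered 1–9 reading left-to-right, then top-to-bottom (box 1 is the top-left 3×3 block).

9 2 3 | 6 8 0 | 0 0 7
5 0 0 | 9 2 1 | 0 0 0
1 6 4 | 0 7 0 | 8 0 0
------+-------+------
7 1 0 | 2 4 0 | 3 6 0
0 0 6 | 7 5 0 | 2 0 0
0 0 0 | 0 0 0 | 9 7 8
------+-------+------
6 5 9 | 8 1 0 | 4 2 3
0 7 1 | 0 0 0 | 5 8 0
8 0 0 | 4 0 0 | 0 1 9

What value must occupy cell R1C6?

4

Cell R1C6 itself could take any of {4, 5} by direct elimination.
Consider where 4 can go in box 2.
R3C4 is out (row 3 already has a 4).
R3C6 is out (row 3 already has a 4).
So the only cell in box 2 that can hold 4 is R1C6.
Therefore R1C6 = 4.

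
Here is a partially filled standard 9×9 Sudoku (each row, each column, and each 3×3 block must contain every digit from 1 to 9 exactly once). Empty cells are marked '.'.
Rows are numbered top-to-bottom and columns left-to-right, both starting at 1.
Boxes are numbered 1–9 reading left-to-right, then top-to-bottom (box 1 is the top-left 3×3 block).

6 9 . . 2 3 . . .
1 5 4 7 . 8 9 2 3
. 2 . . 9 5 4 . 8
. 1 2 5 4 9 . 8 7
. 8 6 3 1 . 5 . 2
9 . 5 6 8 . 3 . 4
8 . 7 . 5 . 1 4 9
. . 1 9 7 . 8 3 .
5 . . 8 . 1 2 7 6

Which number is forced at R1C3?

Row 1 already contains {2, 3, 6, 9}.
Column 3 already contains {1, 2, 4, 5, 6, 7}.
Its 3×3 block (box 1) already contains {1, 2, 4, 5, 6, 9}.
The only value from 1–9 not eliminated is 8, so R1C3 = 8.

8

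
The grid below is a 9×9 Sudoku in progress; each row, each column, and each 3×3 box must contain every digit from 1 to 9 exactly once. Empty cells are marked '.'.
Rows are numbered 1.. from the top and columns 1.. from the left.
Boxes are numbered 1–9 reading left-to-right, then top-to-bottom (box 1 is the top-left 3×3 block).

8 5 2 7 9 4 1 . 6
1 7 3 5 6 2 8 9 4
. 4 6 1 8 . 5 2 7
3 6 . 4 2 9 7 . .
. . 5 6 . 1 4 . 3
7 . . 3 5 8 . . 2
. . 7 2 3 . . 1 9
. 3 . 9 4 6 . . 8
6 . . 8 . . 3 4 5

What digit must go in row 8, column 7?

2

Row 8 already contains {3, 4, 6, 8, 9}.
Column 7 already contains {1, 3, 4, 5, 7, 8}.
Its 3×3 block (box 9) already contains {1, 3, 4, 5, 8, 9}.
The only value from 1–9 not eliminated is 2, so row 8, column 7 = 2.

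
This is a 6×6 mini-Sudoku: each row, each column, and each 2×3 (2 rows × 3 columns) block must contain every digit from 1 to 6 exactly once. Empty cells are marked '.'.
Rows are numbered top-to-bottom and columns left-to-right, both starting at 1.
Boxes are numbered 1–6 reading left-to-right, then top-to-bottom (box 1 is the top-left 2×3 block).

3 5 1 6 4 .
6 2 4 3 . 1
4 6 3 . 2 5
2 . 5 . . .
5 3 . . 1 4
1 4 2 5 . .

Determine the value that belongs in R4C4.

4

Cell R4C4 itself could take any of {1, 4} by direct elimination.
Consider where 4 can go in box 4.
R3C4 is out (row 3 already has a 4).
R4C5 is out (column 5 already has a 4).
R4C6 is out (column 6 already has a 4).
So the only cell in box 4 that can hold 4 is R4C4.
Therefore R4C4 = 4.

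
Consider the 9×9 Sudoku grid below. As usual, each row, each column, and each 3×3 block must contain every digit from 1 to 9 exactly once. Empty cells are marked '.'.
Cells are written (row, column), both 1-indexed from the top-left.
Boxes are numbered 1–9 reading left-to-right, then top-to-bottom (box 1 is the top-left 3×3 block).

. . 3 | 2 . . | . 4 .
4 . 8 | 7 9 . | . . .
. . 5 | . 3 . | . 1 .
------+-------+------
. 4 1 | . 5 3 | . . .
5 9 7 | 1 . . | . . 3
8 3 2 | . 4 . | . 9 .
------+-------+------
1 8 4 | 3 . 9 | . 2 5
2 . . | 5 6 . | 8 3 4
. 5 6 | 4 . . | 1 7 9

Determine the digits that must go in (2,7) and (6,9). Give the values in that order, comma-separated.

3,1

For (2,7):
  Consider where 3 can go in row 2.
  (2,2) is out (column 2 already has a 3).
  (2,6) is out (column 6 already has a 3).
  (2,8) is out (column 8 already has a 3).
  (2,9) is out (column 9 already has a 3).
  So the only cell in row 2 that can hold 3 is (2,7).
  So (2,7) = 3.
For (6,9):
  Consider where 1 can go in column 9.
  (1,9) is out (box 3 already has a 1).
  (2,9) is out (box 3 already has a 1).
  (3,9) is out (row 3 already has a 1).
  (4,9) is out (row 4 already has a 1).
  So the only cell in column 9 that can hold 1 is (6,9).
  So (6,9) = 1.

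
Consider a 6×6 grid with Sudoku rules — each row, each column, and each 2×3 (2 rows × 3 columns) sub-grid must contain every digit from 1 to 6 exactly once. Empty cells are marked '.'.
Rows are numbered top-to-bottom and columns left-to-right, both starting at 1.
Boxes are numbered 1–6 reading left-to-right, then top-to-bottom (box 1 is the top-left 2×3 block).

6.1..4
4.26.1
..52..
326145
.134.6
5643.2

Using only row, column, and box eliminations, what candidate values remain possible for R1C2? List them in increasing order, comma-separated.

3,5

Row 1 already contains {1, 4, 6}.
Column 2 already contains {1, 2, 6}.
Its 2×3 block (box 1) already contains {1, 2, 4, 6}.
Removing those from 1–6 leaves {3, 5} as the candidates for R1C2.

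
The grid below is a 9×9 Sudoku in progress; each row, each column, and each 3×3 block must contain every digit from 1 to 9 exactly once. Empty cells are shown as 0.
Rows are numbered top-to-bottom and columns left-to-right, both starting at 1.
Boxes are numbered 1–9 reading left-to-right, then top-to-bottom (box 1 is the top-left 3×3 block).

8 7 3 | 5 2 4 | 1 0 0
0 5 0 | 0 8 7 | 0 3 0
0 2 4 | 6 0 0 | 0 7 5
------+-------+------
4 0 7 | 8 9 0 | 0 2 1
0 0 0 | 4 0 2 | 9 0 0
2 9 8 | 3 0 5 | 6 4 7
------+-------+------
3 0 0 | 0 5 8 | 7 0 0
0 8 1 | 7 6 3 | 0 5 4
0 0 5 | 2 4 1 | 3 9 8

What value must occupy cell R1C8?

Row 1 already contains {1, 2, 3, 4, 5, 7, 8}.
Column 8 already contains {2, 3, 4, 5, 7, 9}.
Its 3×3 block (box 3) already contains {1, 3, 5, 7}.
The only value from 1–9 not eliminated is 6, so R1C8 = 6.

6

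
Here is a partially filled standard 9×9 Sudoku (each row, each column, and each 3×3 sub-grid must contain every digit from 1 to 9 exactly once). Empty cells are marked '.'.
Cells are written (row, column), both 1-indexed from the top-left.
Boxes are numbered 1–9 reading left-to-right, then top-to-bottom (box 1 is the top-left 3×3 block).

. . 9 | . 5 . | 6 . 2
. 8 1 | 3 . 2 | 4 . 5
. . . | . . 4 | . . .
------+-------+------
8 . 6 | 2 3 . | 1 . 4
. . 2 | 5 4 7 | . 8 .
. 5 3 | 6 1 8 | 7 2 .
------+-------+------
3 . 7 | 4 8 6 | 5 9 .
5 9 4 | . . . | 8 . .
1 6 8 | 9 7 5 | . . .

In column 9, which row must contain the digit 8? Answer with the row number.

Consider where 8 can go in column 9.
(5,9) is out (row 5 already has a 8).
(6,9) is out (row 6 already has a 8).
(7,9) is out (row 7 already has a 8).
(8,9) is out (row 8 already has a 8).
(9,9) is out (row 9 already has a 8).
So the only cell in column 9 that can hold 8 is (3,9).
That is row 3.

3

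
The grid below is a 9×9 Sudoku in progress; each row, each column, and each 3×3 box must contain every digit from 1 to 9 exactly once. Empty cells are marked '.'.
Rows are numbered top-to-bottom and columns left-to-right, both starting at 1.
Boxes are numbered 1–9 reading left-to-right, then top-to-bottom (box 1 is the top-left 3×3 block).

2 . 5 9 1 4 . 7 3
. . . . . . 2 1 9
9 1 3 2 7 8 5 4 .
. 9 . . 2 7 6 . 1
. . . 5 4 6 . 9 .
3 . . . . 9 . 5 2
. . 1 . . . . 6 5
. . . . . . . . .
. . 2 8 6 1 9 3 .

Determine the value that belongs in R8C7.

1

Cell R8C7 itself could take any of {1, 4, 7, 8} by direct elimination.
Consider where 1 can go in box 9.
R7C7 is out (row 7 already has a 1).
R8C8 is out (column 8 already has a 1).
R8C9 is out (column 9 already has a 1).
R9C9 is out (row 9 already has a 1).
So the only cell in box 9 that can hold 1 is R8C7.
Therefore R8C7 = 1.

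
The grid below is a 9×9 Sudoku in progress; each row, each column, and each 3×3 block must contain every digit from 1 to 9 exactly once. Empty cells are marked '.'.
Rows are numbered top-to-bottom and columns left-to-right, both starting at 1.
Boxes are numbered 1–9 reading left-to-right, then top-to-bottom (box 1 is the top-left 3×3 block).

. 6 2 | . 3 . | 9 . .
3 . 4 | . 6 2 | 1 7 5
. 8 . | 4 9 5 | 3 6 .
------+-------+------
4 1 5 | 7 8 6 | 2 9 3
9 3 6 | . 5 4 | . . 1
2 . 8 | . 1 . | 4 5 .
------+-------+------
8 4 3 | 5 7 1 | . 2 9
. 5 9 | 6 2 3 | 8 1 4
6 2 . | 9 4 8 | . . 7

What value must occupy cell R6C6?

9

Row 6 already contains {1, 2, 4, 5, 8}.
Column 6 already contains {1, 2, 3, 4, 5, 6, 8}.
Its 3×3 block (box 5) already contains {1, 4, 5, 6, 7, 8}.
The only value from 1–9 not eliminated is 9, so R6C6 = 9.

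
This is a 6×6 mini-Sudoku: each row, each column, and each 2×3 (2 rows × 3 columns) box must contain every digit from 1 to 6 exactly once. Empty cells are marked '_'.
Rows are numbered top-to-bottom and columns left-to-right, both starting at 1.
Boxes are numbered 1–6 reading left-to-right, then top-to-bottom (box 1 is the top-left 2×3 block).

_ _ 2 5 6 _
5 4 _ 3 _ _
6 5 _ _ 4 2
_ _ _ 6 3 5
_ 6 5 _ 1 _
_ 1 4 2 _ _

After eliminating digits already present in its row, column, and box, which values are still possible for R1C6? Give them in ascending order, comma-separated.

Row 1 already contains {2, 5, 6}.
Column 6 already contains {2, 5}.
Its 2×3 block (box 2) already contains {3, 5, 6}.
Removing those from 1–6 leaves {1, 4} as the candidates for R1C6.

1,4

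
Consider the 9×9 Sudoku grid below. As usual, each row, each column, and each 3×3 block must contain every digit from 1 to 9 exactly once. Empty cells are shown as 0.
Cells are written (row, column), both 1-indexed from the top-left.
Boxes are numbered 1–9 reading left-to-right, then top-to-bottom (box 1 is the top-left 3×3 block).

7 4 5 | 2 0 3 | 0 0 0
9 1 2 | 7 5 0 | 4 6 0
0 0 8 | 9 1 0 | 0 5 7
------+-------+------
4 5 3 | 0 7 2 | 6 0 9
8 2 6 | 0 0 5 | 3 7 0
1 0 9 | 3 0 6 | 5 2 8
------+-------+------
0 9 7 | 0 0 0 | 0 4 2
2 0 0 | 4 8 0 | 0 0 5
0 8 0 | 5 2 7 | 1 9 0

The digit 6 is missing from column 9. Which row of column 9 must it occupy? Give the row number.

9

Consider where 6 can go in column 9.
(1,9) is out (box 3 already has a 6).
(2,9) is out (row 2 already has a 6).
(5,9) is out (row 5 already has a 6).
So the only cell in column 9 that can hold 6 is (9,9).
That is row 9.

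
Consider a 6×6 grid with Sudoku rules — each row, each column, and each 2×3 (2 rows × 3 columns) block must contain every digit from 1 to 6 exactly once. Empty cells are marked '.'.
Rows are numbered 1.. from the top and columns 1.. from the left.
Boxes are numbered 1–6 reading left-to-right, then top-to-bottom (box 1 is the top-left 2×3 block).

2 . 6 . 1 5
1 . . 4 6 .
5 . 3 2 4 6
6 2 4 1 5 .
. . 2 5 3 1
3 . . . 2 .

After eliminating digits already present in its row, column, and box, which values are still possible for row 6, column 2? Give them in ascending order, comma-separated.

1,4,5,6

Row 6 already contains {2, 3}.
Column 2 already contains {2}.
Its 2×3 block (box 5) already contains {2, 3}.
Removing those from 1–6 leaves {1, 4, 5, 6} as the candidates for row 6, column 2.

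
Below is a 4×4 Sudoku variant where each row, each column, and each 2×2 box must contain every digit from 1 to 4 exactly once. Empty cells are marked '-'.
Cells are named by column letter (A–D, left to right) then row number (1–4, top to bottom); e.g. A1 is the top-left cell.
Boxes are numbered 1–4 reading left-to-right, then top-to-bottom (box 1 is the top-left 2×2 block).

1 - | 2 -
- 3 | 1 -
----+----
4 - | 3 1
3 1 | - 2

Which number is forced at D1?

3

Cell D1 itself could take any of {3, 4} by direct elimination.
Consider where 3 can go in row 1.
B1 is out (column B already has a 3).
So the only cell in row 1 that can hold 3 is D1.
Therefore D1 = 3.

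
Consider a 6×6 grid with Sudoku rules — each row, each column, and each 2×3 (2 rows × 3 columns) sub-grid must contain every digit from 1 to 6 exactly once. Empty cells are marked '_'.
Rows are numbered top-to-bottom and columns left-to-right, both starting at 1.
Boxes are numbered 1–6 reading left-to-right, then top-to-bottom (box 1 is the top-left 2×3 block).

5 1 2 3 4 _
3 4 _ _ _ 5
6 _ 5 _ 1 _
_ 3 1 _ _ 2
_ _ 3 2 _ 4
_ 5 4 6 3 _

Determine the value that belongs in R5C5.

5

Row 5 already contains {2, 3, 4}.
Column 5 already contains {1, 3, 4}.
Its 2×3 block (box 6) already contains {2, 3, 4, 6}.
The only value from 1–6 not eliminated is 5, so R5C5 = 5.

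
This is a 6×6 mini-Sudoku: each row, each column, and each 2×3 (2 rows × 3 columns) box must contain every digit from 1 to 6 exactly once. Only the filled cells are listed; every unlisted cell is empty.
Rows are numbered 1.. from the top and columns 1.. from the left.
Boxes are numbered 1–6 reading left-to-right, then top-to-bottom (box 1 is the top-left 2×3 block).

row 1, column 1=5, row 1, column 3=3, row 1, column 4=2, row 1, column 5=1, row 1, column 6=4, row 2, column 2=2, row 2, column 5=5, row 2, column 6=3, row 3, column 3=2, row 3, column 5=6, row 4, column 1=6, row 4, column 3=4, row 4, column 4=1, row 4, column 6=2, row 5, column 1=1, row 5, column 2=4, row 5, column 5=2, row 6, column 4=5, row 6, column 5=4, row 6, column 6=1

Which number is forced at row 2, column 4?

6

Row 2 already contains {2, 3, 5}.
Column 4 already contains {1, 2, 5}.
Its 2×3 block (box 2) already contains {1, 2, 3, 4, 5}.
The only value from 1–6 not eliminated is 6, so row 2, column 4 = 6.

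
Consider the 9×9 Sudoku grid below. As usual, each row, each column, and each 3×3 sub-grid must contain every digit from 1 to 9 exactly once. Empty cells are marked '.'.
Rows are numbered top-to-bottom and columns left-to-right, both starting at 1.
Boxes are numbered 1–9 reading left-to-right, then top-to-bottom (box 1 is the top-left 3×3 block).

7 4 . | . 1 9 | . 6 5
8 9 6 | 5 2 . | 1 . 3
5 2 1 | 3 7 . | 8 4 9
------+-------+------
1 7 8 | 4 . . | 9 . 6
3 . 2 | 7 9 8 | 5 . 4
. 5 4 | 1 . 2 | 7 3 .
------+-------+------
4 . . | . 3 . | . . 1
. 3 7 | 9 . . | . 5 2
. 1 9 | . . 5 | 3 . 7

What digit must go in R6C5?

Row 6 already contains {1, 2, 3, 4, 5, 7}.
Column 5 already contains {1, 2, 3, 7, 9}.
Its 3×3 block (box 5) already contains {1, 2, 4, 7, 8, 9}.
The only value from 1–9 not eliminated is 6, so R6C5 = 6.

6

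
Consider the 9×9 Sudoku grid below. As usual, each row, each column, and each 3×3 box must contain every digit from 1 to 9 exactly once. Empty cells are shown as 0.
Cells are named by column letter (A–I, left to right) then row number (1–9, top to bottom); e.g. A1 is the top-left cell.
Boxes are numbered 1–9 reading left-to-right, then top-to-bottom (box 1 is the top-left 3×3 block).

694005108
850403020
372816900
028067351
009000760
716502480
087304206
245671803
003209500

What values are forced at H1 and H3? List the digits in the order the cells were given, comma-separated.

3,4

For H1:
  Consider where 3 can go in column H.
  H3 is out (row 3 already has a 3).
  H7 is out (row 7 already has a 3).
  H8 is out (row 8 already has a 3).
  H9 is out (row 9 already has a 3).
  So the only cell in column H that can hold 3 is H1.
  So H1 = 3.
For H3:
  Row 3 already contains {1, 2, 3, 6, 7, 8, 9}.
  Column H already contains {2, 5, 6, 8}.
  Its 3×3 block (box 3) already contains {1, 2, 8, 9}.
  The only value from 1–9 not eliminated is 4, so H3 = 4.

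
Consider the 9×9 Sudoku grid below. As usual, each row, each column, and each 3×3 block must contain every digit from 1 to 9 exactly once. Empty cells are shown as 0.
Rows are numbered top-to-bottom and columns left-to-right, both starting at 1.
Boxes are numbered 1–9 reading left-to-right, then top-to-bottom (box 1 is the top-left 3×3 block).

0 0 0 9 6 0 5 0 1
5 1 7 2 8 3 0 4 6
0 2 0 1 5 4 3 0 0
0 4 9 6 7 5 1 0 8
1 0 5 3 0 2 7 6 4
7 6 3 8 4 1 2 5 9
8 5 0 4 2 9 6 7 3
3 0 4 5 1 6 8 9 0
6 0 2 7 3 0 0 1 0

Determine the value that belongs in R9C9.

Row 9 already contains {1, 2, 3, 6, 7}.
Column 9 already contains {1, 3, 4, 6, 8, 9}.
Its 3×3 block (box 9) already contains {1, 3, 6, 7, 8, 9}.
The only value from 1–9 not eliminated is 5, so R9C9 = 5.

5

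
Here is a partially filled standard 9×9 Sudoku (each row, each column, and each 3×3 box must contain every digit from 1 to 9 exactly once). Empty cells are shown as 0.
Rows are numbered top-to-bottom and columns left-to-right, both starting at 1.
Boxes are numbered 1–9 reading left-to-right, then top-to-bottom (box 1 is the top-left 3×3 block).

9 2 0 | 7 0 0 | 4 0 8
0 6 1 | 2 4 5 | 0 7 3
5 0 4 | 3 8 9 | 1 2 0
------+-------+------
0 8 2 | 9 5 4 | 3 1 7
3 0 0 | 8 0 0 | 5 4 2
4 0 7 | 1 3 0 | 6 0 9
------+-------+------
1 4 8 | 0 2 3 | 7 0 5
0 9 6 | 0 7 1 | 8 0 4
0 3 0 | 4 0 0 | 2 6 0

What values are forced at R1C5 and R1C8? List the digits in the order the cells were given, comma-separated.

1,5

For R1C5:
  Consider where 1 can go in box 2.
  R1C6 is out (column 6 already has a 1).
  So the only cell in box 2 that can hold 1 is R1C5.
  So R1C5 = 1.
For R1C8:
  Row 1 already contains {2, 4, 7, 8, 9}.
  Column 8 already contains {1, 2, 4, 6, 7}.
  Its 3×3 block (box 3) already contains {1, 2, 3, 4, 7, 8}.
  The only value from 1–9 not eliminated is 5, so R1C8 = 5.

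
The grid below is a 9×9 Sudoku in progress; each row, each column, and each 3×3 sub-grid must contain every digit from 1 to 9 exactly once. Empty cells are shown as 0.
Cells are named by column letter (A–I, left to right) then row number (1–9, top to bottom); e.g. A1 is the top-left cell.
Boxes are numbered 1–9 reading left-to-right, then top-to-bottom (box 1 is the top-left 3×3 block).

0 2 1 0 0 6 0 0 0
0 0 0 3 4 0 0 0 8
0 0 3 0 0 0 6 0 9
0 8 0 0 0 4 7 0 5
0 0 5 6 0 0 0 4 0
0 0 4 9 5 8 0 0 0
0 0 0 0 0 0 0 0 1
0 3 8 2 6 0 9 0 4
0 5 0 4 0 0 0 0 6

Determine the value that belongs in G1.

4

Cell G1 itself could take any of {3, 4, 5} by direct elimination.
Consider where 4 can go in column G.
G2 is out (row 2 already has a 4).
G5 is out (row 5 already has a 4).
G6 is out (row 6 already has a 4).
G7 is out (box 9 already has a 4).
G9 is out (row 9 already has a 4).
So the only cell in column G that can hold 4 is G1.
Therefore G1 = 4.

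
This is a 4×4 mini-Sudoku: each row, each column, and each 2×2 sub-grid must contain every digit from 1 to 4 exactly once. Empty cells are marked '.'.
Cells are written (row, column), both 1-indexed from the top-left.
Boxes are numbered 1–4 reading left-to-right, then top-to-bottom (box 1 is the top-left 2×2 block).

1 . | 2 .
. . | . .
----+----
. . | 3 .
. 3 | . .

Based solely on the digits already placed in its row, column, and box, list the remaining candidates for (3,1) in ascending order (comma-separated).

2,4

Row 3 already contains {3}.
Column 1 already contains {1}.
Its 2×2 block (box 3) already contains {3}.
Removing those from 1–4 leaves {2, 4} as the candidates for (3,1).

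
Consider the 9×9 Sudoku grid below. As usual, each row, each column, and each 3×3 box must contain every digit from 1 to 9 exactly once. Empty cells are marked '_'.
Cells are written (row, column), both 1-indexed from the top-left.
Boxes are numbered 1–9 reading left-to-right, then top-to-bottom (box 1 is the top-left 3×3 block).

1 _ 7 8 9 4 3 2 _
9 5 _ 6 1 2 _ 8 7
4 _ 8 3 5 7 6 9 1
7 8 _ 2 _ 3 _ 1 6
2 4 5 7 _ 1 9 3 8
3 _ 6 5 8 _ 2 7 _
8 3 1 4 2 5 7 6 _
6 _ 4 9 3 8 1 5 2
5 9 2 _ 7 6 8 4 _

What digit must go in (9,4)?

Row 9 already contains {2, 4, 5, 6, 7, 8, 9}.
Column 4 already contains {2, 3, 4, 5, 6, 7, 8, 9}.
Its 3×3 block (box 8) already contains {2, 3, 4, 5, 6, 7, 8, 9}.
The only value from 1–9 not eliminated is 1, so (9,4) = 1.

1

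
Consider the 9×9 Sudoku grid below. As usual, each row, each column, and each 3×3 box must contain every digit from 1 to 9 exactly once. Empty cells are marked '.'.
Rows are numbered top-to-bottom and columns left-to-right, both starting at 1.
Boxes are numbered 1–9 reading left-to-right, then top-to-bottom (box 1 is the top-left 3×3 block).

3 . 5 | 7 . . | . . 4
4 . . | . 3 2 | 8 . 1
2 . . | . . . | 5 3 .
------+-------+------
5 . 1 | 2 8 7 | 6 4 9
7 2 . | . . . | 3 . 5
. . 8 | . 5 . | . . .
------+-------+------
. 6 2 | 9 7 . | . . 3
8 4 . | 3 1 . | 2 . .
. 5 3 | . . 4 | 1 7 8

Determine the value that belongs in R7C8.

Row 7 already contains {2, 3, 6, 7, 9}.
Column 8 already contains {3, 4, 7}.
Its 3×3 block (box 9) already contains {1, 2, 3, 7, 8}.
The only value from 1–9 not eliminated is 5, so R7C8 = 5.

5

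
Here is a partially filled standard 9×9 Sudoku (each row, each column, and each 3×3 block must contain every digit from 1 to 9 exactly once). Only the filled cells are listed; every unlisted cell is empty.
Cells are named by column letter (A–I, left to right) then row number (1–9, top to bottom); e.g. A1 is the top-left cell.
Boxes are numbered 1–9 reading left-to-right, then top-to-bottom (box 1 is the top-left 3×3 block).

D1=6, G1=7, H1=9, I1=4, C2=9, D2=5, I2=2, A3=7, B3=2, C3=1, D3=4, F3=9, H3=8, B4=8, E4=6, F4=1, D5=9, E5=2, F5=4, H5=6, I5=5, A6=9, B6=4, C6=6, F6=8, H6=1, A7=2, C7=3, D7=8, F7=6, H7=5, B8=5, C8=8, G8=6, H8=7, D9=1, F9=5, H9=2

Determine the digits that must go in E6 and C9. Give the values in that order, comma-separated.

For E6:
  Consider where 5 can go in row 6.
  D6 is out (column D already has a 5).
  G6 is out (box 6 already has a 5).
  I6 is out (column I already has a 5).
  So the only cell in row 6 that can hold 5 is E6.
  So E6 = 5.
For C9:
  Consider where 4 can go in column C.
  C1 is out (row 1 already has a 4).
  C4 is out (box 4 already has a 4).
  C5 is out (row 5 already has a 4).
  So the only cell in column C that can hold 4 is C9.
  So C9 = 4.

5,4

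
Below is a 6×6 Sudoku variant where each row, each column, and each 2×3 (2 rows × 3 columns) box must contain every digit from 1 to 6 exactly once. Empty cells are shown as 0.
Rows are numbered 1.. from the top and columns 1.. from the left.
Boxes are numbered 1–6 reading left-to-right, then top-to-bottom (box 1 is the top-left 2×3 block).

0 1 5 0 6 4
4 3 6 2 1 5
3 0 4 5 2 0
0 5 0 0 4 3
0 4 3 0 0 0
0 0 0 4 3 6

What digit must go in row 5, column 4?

1

Row 5 already contains {3, 4}.
Column 4 already contains {2, 4, 5}.
Its 2×3 block (box 6) already contains {3, 4, 6}.
The only value from 1–6 not eliminated is 1, so row 5, column 4 = 1.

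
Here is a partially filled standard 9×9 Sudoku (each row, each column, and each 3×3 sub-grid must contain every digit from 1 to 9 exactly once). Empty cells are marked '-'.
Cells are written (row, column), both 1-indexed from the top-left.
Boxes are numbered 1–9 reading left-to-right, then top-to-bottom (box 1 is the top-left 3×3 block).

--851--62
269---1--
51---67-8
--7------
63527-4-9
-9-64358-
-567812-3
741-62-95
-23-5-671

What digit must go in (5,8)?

Row 5 already contains {2, 3, 4, 5, 6, 7, 9}.
Column 8 already contains {6, 7, 8, 9}.
Its 3×3 block (box 6) already contains {4, 5, 8, 9}.
The only value from 1–9 not eliminated is 1, so (5,8) = 1.

1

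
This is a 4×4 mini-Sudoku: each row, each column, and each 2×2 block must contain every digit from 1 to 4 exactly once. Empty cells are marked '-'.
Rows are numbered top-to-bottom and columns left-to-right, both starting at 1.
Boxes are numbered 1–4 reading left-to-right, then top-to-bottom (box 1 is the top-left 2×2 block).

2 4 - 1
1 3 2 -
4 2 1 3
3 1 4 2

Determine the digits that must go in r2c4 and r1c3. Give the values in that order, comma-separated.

4,3

For r2c4:
  Row 2 already contains {1, 2, 3}.
  Column 4 already contains {1, 2, 3}.
  Its 2×2 block (box 2) already contains {1, 2}.
  The only value from 1–4 not eliminated is 4, so r2c4 = 4.
For r1c3:
  Row 1 already contains {1, 2, 4}.
  Column 3 already contains {1, 2, 4}.
  Its 2×2 block (box 2) already contains {1, 2}.
  The only value from 1–4 not eliminated is 3, so r1c3 = 3.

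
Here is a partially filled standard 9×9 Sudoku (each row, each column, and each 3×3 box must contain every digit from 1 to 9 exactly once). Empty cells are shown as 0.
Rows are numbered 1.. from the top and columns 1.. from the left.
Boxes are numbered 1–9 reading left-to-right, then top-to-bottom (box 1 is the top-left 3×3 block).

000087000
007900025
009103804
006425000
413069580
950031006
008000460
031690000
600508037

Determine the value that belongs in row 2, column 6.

Cell row 2, column 6 itself could take any of {4, 6} by direct elimination.
Consider where 6 can go in box 2.
row 1, column 4 is out (column 4 already has a 6).
row 2, column 5 is out (column 5 already has a 6).
row 3, column 5 is out (column 5 already has a 6).
So the only cell in box 2 that can hold 6 is row 2, column 6.
Therefore row 2, column 6 = 6.

6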